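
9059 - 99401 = -90342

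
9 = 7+2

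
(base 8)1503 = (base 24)1aj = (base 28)11n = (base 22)1fl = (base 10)835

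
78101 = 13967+64134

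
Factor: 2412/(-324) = -1 * 3^(-2) * 67^1 = -67/9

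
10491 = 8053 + 2438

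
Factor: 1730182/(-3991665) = -1*2^1*3^(-1)*5^(-1)*266111^(-1)*865091^1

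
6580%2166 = 82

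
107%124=107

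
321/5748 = 107/1916≈0.0558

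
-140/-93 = 1+47/93 ≈ 1.51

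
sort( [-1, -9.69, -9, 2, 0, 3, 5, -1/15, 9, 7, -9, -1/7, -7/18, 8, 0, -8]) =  [-9.69, -9, -9, -8, -1, -7/18, -1/7, -1/15, 0, 0, 2, 3, 5, 7, 8, 9]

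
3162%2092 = 1070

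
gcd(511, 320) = 1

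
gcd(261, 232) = 29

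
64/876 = 16/219 ≈ 0.0731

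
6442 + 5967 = 12409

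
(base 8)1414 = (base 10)780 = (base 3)1001220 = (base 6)3340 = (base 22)1da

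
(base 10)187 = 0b10111011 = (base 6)511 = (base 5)1222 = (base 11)160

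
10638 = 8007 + 2631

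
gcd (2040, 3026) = 34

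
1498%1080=418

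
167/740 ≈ 0.226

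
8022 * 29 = 232638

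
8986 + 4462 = 13448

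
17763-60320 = -42557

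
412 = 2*206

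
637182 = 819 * 778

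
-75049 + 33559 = -41490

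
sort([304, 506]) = [304, 506]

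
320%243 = 77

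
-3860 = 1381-5241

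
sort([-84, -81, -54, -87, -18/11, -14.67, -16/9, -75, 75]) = [-87, -84, -81, -75, -54, -14.67, -16/9, -18/11, 75]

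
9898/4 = 2474 + 1/2 = 2474.50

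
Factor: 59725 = 5^2 * 2389^1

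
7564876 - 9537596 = -1972720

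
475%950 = 475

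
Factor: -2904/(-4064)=2^(-2) * 3^1 * 11^2 * 127^(-1)=363/508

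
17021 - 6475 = 10546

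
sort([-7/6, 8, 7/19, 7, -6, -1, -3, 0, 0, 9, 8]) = [-6, -3, -7/6, -1, 0, 0, 7/19, 7, 8, 8, 9]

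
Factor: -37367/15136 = -1 * 2^(-5) * 79^1 = -79/32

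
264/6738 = 44/1123 ≈ 0.0392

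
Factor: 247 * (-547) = -1 * 13^1 * 19^1 * 547^1 = -135109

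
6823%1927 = 1042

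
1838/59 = 31 + 9/59≈31.15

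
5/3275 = 1/655 ≈ 0.00153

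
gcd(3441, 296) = 37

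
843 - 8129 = -7286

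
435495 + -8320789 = -7885294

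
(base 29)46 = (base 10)122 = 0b1111010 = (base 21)5h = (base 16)7a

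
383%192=191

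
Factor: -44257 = -1*44257^1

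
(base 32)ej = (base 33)e5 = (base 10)467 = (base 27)h8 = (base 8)723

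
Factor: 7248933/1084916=2^(-2) * 3^5 * 7^(-1) * 23^1 * 1297^1 * 38747^(-1) 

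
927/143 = 6 + 69/143≈6.48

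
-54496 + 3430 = -51066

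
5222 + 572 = 5794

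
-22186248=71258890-93445138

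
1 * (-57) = -57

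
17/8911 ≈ 0.00191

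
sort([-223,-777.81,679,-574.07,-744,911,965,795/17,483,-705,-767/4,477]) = [-777.81,-744,-705,-574.07,-223,-767/4,795/17,477,483,679,911,965]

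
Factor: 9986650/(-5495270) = -1 * 5^1 * 11^(-1) * 17^1 * 31^1 * 379^1 * 49957^(-1) = -998665/549527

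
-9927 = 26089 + -36016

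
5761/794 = 7 + 203/794 ≈ 7.26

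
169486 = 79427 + 90059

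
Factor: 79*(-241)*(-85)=5^1*17^1*79^1*241^1=1618315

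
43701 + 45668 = 89369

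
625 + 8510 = 9135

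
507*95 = 48165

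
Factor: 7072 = 2^5 * 13^1 * 17^1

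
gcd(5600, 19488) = 224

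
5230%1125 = 730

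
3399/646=5 + 169/646 ≈ 5.26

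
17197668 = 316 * 54423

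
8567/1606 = 5 + 537/1606 ≈ 5.33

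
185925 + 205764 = 391689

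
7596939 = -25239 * (-301)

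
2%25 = 2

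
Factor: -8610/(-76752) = 2^(-3)*3^(-1)*5^1*7^1*13^(-1) = 35/312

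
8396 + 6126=14522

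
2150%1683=467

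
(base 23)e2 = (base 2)101000100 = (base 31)ae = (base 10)324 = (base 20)g4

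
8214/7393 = 1+821/7393 ≈ 1.11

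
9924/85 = 116 + 64/85 ≈ 116.75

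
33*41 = 1353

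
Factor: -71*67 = -1*67^1*71^1 = -4757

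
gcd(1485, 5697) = 27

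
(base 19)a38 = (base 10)3675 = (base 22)7d1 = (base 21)870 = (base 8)7133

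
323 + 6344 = 6667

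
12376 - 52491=-40115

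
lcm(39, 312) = 312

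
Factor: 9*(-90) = -1*2^1*3^4*5^1 = -810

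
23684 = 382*62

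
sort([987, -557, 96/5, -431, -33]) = [-557, -431, -33, 96/5, 987]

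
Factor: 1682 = 2^1 * 29^2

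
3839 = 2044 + 1795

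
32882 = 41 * 802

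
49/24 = 2 + 1/24 ≈ 2.04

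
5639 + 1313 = 6952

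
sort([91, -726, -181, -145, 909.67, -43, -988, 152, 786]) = [-988, -726, -181, -145, -43, 91, 152, 786, 909.67]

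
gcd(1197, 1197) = 1197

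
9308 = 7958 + 1350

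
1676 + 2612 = 4288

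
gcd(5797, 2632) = 1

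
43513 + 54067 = 97580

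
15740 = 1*15740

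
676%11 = 5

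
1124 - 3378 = -2254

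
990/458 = 495/229 ≈ 2.16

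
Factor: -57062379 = -1*3^1*11^1*23^1*75181^1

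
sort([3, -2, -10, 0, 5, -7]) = [-10, -7, -2, 0, 3, 5]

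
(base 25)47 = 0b1101011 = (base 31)3e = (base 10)107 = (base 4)1223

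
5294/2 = 2647 = 2647.00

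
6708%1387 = 1160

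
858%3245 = 858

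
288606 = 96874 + 191732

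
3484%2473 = 1011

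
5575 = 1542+4033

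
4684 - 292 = 4392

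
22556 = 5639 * 4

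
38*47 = 1786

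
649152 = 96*6762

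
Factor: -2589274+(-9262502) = -1*2^11*3^2*643^1 = -11851776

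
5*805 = 4025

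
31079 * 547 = 17000213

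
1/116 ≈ 0.00862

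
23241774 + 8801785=32043559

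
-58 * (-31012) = 1798696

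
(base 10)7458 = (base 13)3519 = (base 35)633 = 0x1d22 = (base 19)11ca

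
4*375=1500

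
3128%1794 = 1334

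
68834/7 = 9833 + 3/7 ≈ 9833.43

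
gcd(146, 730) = 146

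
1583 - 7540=-5957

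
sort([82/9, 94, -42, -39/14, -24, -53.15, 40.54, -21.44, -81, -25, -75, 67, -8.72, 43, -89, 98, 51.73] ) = [-89, -81, -75, -53.15, -42, -25, -24, -21.44, -8.72, -39/14, 82/9, 40.54, 43, 51.73, 67, 94, 98] 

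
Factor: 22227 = 3^1 * 31^1 * 239^1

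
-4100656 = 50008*(-82)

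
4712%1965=782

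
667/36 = 18 + 19/36 ≈ 18.53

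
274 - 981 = -707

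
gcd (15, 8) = 1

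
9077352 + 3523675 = 12601027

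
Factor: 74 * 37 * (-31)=-1 * 2^1 * 31^1 * 37^2=-84878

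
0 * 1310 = 0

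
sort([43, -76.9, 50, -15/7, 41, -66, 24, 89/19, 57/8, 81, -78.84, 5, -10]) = [-78.84, -76.9, -66, -10, -15/7, 89/19, 5, 57/8, 24, 41, 43, 50, 81]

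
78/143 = 6/11 ≈ 0.545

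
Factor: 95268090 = 2^1 * 3^1 * 5^1 * 19^1 * 397^1 * 421^1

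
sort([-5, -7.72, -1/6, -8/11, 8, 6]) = [-7.72, -5, -8/11, -1/6, 6, 8]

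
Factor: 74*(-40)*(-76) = 2^6*5^1*19^1*37^1 = 224960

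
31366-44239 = -12873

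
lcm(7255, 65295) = 65295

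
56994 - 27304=29690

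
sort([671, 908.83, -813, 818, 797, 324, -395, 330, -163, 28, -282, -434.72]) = [-813, -434.72, -395, -282, -163, 28, 324, 330, 671, 797, 818, 908.83]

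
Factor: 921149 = 921149^1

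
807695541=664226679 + 143468862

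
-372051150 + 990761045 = 618709895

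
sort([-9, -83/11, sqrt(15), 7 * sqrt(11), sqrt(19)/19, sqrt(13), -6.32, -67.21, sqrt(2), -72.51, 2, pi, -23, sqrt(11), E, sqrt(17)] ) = [-72.51, -67.21, -23, -9, -83/11, -6.32, sqrt(19)/19, sqrt(2), 2, E, pi, sqrt(11), sqrt(13), sqrt(15), sqrt(17), 7 * sqrt(11)] 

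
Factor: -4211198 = -1*2^1*19^1*110821^1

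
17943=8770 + 9173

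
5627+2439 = 8066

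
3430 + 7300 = 10730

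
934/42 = 22 + 5/21≈22.24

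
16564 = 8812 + 7752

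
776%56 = 48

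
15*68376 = 1025640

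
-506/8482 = -253/4241 ≈ -0.0597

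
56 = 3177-3121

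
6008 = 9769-3761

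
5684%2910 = 2774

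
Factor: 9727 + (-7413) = 2^1*13^1*89^1 = 2314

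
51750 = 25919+25831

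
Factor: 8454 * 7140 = 2^3 * 3^2 * 5^1 * 7^1 * 17^1 * 1409^1 = 60361560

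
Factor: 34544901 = 3^1 * 17^1 * 97^1 * 6983^1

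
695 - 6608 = -5913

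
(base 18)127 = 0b101101111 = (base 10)367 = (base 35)ah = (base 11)304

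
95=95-0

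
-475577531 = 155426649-631004180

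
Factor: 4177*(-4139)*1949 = -1*1949^1*4139^1*4177^1 = -33695487247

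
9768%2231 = 844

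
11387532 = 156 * 72997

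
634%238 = 158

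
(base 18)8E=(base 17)95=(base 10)158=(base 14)B4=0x9E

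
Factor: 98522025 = 3^1 * 5^2 * 7^1 * 187661^1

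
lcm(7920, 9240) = 55440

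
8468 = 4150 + 4318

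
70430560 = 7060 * 9976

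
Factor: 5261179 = 7^2*11^1*43^1*227^1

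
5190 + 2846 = 8036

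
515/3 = 171 + 2/3 ≈ 171.67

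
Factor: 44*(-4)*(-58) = 2^5*11^1*29^1 = 10208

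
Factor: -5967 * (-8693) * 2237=3^3 * 13^1 * 17^1 * 2237^1 * 8693^1=116035720047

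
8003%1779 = 887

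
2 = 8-6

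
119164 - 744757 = -625593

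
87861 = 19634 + 68227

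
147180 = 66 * 2230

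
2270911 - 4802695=-2531784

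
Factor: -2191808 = -1*2^6*23^1*1489^1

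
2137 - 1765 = 372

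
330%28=22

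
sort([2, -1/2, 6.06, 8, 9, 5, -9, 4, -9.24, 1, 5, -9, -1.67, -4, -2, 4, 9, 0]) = [-9.24, -9, -9, -4, -2, -1.67, -1/2, 0, 1, 2, 4, 4, 5, 5, 6.06, 8, 9, 9]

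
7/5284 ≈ 0.00132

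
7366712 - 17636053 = -10269341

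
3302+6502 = 9804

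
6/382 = 3/191 ≈ 0.0157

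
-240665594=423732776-664398370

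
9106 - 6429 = 2677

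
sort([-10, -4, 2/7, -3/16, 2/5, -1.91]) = [-10, -4, -1.91, -3/16, 2/7, 2/5]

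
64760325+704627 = 65464952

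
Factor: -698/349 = -1*2^1 = -2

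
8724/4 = 2181 = 2181.00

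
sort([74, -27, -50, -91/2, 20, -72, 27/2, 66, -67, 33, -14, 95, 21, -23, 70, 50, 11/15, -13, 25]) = [-72, -67, -50, -91/2, -27, -23, -14, -13, 11/15, 27/2, 20, 21, 25, 33, 50, 66, 70, 74, 95]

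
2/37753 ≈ 0.0000530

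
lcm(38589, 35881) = 2045217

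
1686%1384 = 302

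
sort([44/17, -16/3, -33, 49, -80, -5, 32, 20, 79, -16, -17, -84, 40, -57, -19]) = [-84, -80, -57, -33, -19, -17, -16, -16/3, -5, 44/17, 20, 32, 40, 49, 79]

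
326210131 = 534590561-208380430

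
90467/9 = 10051 + 8/9 ≈ 10051.89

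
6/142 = 3/71 ≈ 0.0423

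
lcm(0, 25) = 0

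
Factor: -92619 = -1 * 3^2 * 41^1 * 251^1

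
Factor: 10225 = 5^2 * 409^1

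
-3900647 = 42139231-46039878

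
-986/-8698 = 493/4349 ≈ 0.113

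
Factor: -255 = -1*3^1*5^1*17^1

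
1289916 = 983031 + 306885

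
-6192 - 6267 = -12459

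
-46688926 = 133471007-180159933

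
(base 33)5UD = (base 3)22211211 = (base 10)6448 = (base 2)1100100110000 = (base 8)14460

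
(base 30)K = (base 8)24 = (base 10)20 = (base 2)10100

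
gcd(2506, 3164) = 14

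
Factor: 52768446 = 2^1*3^1*397^1*22153^1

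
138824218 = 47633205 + 91191013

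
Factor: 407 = 11^1*37^1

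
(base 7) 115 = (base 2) 111101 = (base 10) 61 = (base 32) 1t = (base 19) 34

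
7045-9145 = -2100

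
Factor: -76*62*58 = -1*2^4*19^1*29^1*31^1 = -273296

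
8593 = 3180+5413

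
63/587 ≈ 0.107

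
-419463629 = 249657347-669120976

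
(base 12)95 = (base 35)38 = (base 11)a3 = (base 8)161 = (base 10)113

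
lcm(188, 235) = 940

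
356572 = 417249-60677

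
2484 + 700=3184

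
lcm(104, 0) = 0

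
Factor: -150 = -1*2^1*3^1*5^2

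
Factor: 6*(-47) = -1*2^1*3^1*47^1 = -282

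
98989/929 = 106 + 515/929 ≈ 106.55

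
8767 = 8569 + 198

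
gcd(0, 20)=20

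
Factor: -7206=-1*2^1*3^1*1201^1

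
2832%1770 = 1062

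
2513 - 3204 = -691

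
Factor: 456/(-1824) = -1*2^(-2) = -1/4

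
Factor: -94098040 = -1*2^3*5^1*29^1*81119^1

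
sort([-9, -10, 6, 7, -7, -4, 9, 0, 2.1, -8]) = [-10, -9, -8, -7, -4, 0, 2.1, 6, 7, 9]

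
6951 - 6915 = 36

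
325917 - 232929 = 92988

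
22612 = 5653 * 4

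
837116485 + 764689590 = 1601806075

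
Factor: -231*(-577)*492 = 2^2*3^2*7^1*11^1*41^1*577^1 = 65577204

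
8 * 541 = 4328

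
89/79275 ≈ 0.00112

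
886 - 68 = 818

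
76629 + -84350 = -7721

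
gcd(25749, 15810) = 3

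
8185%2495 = 700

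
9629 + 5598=15227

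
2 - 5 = -3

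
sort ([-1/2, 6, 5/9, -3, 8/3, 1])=[-3, -1/2, 5/9, 1, 8/3, 6]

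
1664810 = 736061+928749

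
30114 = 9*3346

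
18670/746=25 + 10/373 ≈ 25.03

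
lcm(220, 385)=1540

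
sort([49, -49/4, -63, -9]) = [-63, -49/4, -9, 49]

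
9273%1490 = 333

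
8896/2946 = 3 + 29/1473 ≈ 3.02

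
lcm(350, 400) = 2800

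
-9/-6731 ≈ 0.00134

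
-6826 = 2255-9081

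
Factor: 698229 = 3^2*7^1*11083^1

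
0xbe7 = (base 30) 3bh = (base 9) 4155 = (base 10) 3047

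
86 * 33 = 2838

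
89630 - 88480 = 1150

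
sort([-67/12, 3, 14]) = [-67/12, 3, 14]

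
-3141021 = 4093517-7234538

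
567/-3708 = -63/412 ≈ -0.153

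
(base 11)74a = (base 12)631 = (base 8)1605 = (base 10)901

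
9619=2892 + 6727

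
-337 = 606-943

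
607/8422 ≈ 0.0721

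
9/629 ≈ 0.0143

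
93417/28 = 3336 + 9/28 ≈ 3336.32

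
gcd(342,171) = 171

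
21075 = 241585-220510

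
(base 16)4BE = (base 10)1214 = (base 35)YO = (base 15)55E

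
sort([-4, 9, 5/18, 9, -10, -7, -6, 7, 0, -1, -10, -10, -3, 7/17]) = [-10, -10, -10, -7, -6, -4, -3, -1, 0, 5/18, 7/17, 7, 9, 9]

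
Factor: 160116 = 2^2 * 3^1 * 11^1 * 1213^1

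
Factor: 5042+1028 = 2^1*5^1*607^1 = 6070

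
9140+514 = 9654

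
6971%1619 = 495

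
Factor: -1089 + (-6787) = -1*2^2*11^1*179^1 = -7876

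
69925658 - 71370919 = -1445261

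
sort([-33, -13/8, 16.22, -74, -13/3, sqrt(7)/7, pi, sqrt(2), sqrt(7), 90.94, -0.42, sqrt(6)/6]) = [-74, -33, -13/3, -13/8, -0.42, sqrt(7)/7, sqrt(6)/6, sqrt(2), sqrt(7), pi, 16.22, 90.94]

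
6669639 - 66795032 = -60125393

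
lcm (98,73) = 7154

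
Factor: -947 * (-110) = 2^1 * 5^1 * 11^1 * 947^1 = 104170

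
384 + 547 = 931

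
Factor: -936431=-1 * 113^1 * 8287^1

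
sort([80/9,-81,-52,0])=[-81,-52,0,80/9]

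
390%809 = 390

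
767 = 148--619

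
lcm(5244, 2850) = 131100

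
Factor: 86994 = 2^1*3^5*179^1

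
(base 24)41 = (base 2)1100001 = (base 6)241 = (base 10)97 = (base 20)4h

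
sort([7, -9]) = [-9, 7]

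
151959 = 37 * 4107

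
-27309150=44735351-72044501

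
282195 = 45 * 6271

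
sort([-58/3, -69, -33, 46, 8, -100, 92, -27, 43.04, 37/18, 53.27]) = [-100, -69, -33, -27, -58/3, 37/18, 8, 43.04, 46, 53.27, 92]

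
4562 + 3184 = 7746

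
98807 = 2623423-2524616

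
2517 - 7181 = -4664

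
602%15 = 2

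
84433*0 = 0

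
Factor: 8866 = 2^1*11^1*13^1*31^1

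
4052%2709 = 1343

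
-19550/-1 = 19550 = 19550.00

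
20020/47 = 425 + 45/47≈425.96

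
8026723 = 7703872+322851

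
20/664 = 5/166 ≈ 0.0301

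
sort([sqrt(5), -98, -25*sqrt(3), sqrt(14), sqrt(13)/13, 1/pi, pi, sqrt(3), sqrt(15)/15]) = [-98, -25*sqrt(3), sqrt(15)/15, sqrt(13)/13, 1/pi, sqrt(3), sqrt(5), pi, sqrt(14)]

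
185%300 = 185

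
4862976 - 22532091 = -17669115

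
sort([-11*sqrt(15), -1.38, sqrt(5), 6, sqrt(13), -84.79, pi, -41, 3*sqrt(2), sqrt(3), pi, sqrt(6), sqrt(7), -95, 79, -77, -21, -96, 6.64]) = [-96, -95, -84.79, -77, -11*sqrt(15), -41, -21, -1.38, sqrt(3), sqrt(5), sqrt(6), sqrt(7), pi, pi, sqrt(13), 3*sqrt(2), 6, 6.64, 79]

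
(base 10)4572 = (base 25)77m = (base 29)5cj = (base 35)3pm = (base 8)10734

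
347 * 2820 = 978540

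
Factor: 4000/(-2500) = -1 * 2^3 * 5^(-1) = -8/5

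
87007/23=3782+21/23 ≈ 3782.91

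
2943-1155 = 1788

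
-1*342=-342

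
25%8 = 1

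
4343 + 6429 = 10772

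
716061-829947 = -113886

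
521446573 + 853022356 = 1374468929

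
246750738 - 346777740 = -100027002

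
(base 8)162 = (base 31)3l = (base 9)136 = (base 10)114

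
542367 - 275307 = 267060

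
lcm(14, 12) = 84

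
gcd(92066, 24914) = 2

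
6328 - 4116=2212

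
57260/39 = 1468 + 8/39 ≈ 1468.21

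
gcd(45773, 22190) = 7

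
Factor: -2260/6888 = -1 * 2^(-1) * 3^(-1) * 5^1 * 7^(-1) * 41^(-1) * 113^1 = -565/1722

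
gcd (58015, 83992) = 1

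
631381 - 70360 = 561021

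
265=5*53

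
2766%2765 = 1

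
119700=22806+96894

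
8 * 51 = 408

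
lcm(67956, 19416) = 135912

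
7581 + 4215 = 11796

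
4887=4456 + 431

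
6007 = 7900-1893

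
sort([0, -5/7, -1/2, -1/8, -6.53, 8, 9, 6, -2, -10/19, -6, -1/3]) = [-6.53, -6, -2, -5/7, -10/19, -1/2, -1/3, -1/8, 0, 6, 8, 9]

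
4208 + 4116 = 8324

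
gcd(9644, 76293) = 1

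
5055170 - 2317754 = 2737416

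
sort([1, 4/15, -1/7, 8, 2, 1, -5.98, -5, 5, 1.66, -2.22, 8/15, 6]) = [-5.98, -5, -2.22, -1/7, 4/15, 8/15, 1, 1, 1.66, 2, 5, 6, 8]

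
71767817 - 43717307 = 28050510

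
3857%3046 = 811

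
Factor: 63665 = 5^1 * 7^1 * 17^1 * 107^1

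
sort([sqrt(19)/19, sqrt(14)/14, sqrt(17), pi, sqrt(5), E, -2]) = [-2, sqrt(19)/19, sqrt(14)/14, sqrt(5), E, pi, sqrt(17)]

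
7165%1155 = 235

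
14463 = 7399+7064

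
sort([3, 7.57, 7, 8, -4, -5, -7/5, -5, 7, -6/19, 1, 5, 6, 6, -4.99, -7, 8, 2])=[-7, -5, -5, -4.99, -4, -7/5, -6/19, 1, 2, 3, 5, 6, 6, 7, 7, 7.57, 8, 8]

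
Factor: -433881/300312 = -1 * 2^(-3) * 7^1 * 43^(-1) * 71^1 = -497/344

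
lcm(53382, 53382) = 53382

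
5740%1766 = 442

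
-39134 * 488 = -19097392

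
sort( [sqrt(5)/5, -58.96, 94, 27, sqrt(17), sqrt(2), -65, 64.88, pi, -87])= [-87, -65, -58.96, sqrt(5)/5, sqrt(2), pi, sqrt(17), 27, 64.88, 94]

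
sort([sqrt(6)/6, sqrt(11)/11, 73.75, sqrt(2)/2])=[sqrt(11)/11, sqrt(6)/6, sqrt(2)/2, 73.75]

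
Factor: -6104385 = -1*3^2*5^1*7^1*19379^1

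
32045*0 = 0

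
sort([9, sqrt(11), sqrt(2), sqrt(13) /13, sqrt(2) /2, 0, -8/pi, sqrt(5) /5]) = [-8/pi, 0, sqrt(13) /13, sqrt(5) /5, sqrt(2) /2, sqrt(2), sqrt(11), 9]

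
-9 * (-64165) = 577485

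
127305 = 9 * 14145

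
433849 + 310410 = 744259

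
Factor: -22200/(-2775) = 2^3 = 8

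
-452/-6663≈0.0678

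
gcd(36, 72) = 36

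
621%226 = 169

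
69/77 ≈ 0.896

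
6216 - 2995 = 3221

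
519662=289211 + 230451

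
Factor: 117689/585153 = 3^ (-2)*11^1*13^1*79^ (-1) = 143/711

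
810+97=907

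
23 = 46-23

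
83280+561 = 83841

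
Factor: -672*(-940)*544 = 2^12*3^1*5^1*7^1*17^1*47^1 = 343633920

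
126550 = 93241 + 33309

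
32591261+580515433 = 613106694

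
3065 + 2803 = 5868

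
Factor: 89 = 89^1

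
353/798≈0.442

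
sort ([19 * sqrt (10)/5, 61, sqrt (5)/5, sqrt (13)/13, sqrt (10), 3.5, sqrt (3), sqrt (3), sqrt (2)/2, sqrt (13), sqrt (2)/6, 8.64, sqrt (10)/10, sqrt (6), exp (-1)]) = [sqrt (2)/6, sqrt (13)/13, sqrt (10)/10, exp (-1), sqrt (5)/5, sqrt (2)/2, sqrt (3), sqrt (3), sqrt (6), sqrt (10), 3.5, sqrt (13), 8.64, 19 * sqrt (10)/5, 61]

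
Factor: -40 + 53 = 13^1 = 13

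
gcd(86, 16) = 2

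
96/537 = 32/179≈0.179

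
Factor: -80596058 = -1*2^1*103^1*239^1*1637^1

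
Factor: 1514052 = 2^2*3^4*4673^1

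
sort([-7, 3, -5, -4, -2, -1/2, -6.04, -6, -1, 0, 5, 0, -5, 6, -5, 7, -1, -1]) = [-7, -6.04, -6, -5, -5, -5, -4, -2, -1, -1, -1, -1/2, 0, 0, 3, 5, 6, 7]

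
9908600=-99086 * (-100)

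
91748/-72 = -1274 - 5/18≈-1274.28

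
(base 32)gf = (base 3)201112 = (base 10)527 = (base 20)167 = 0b1000001111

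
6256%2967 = 322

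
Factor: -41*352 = -1*2^5*11^1*41^1 = -14432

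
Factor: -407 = -1*11^1*37^1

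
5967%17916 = 5967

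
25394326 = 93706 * 271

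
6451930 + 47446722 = 53898652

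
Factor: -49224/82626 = -1 * 2^2 * 7^1 * 47^(-1) = -28/47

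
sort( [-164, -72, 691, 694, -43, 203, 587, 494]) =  [-164, -72, -43, 203, 494, 587, 691, 694]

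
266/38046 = 133/19023 ≈ 0.00699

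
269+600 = 869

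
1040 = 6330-5290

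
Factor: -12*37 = -1*2^2*3^1*37^1 = -444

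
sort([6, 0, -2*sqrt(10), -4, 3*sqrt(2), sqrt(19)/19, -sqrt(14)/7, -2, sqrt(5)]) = [-2*sqrt(10), -4, -2, -sqrt(14)/7, 0, sqrt(19)/19, sqrt(5), 3*sqrt(2), 6]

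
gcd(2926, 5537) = 7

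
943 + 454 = 1397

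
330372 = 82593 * 4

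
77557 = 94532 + -16975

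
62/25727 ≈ 0.00241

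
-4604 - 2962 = -7566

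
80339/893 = 89 + 862/893 ≈ 89.97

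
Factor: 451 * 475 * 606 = 2^1 * 3^1 * 5^2 * 11^1 * 19^1 * 41^1 * 101^1 = 129820350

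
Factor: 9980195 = 5^1 * 37^1 * 73^1 * 739^1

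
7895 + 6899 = 14794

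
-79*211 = -16669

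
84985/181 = 469 + 96/181 ≈ 469.53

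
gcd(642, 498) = 6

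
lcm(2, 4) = 4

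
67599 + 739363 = 806962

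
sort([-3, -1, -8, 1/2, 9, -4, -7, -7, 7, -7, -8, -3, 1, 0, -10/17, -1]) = [-8, -8, -7, -7, -7, -4, -3, -3, -1, -1, -10/17, 0, 1/2, 1, 7, 9]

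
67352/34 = 1980 + 16/17 ≈ 1980.94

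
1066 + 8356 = 9422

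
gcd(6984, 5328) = 72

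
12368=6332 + 6036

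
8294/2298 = 3 + 700/1149 ≈ 3.61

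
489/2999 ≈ 0.163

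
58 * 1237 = 71746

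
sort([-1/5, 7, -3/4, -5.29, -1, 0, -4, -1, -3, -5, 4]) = [-5.29, -5, -4, -3, -1, -1, -3/4, -1/5, 0, 4, 7]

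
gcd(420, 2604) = 84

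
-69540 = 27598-97138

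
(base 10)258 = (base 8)402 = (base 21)c6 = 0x102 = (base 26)9o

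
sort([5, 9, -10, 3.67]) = [-10, 3.67, 5, 9]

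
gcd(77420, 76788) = 316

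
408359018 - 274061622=134297396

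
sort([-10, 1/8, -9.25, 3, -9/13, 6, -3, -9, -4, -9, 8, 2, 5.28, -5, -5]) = [-10, -9.25, -9, -9, -5, -5, -4, -3, -9/13, 1/8, 2, 3, 5.28, 6, 8]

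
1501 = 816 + 685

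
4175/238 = 17 + 129/238 ≈ 17.54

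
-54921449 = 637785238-692706687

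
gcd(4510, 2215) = 5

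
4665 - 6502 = -1837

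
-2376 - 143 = -2519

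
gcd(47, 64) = 1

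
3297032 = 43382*76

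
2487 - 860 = 1627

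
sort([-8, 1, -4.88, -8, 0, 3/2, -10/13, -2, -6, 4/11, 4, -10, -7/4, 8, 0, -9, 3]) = [-10, -9, -8, -8, -6, -4.88, -2, -7/4, -10/13, 0, 0, 4/11, 1, 3/2, 3, 4, 8]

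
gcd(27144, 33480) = 72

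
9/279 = 1/31 ≈ 0.0323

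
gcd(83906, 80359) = 1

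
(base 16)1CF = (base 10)463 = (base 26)HL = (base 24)J7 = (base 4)13033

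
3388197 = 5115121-1726924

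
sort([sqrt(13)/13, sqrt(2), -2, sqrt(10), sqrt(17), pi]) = [-2, sqrt(13)/13, sqrt(2), pi, sqrt(10), sqrt(17)]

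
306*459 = 140454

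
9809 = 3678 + 6131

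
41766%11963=5877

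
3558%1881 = 1677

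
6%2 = 0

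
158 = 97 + 61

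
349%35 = 34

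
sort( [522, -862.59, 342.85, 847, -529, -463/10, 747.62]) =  [-862.59, -529, -463/10, 342.85, 522, 747.62, 847]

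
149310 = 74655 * 2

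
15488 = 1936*8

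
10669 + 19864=30533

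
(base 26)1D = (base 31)18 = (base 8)47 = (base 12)33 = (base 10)39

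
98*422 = 41356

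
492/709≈0.694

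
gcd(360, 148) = 4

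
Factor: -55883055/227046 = -1*2^(-1)*5^1*79^(-1)*479^(-1)*1399^1*2663^1 = -18627685/75682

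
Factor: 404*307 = 2^2*101^1*307^1 = 124028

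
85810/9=9534 + 4/9≈9534.44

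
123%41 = 0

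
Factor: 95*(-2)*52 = -1*2^3*5^1*13^1*19^1 = -9880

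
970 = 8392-7422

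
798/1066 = 399/533 ≈ 0.749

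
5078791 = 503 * 10097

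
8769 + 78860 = 87629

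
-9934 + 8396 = -1538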